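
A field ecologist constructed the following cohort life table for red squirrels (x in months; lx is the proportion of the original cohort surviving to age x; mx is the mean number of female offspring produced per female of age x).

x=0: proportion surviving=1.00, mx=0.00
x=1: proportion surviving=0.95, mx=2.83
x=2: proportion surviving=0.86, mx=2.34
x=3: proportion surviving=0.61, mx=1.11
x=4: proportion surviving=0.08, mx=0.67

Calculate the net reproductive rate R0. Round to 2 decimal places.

lx·mx by age: 0, 2.6885, 2.0124, 0.6771, 0.0536
R0 = Σ lx·mx = 5.4316 → 5.43

5.43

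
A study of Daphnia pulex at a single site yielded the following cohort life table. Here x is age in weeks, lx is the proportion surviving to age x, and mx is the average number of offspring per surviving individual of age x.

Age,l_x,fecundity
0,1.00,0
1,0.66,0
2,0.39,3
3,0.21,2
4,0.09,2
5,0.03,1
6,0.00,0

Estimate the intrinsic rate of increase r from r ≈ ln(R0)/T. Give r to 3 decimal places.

R0 = Σ lx·mx = 0 + 0 + 1.17 + 0.42 + 0.18 + 0.03 + 0 = 1.8
Σ x·lx·mx = 4.47; T = 4.47/1.8 = 2.48333…
r ≈ ln(R0)/T = ln(1.8)/2.48333… = 0.23669… → 0.237

0.237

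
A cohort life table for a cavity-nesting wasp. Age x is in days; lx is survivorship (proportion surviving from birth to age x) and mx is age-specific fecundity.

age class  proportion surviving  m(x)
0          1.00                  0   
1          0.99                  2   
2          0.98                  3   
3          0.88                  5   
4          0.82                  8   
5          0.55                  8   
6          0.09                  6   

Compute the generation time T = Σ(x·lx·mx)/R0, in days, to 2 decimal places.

3.48

lx·mx: 0, 1.98, 2.94, 4.4, 6.56, 4.4, 0.54 → R0 = 20.82
x·lx·mx: 0, 1.98, 5.88, 13.2, 26.24, 22, 3.24 → Σ = 72.54
T = 72.54 / 20.82 = 3.48415… → 3.48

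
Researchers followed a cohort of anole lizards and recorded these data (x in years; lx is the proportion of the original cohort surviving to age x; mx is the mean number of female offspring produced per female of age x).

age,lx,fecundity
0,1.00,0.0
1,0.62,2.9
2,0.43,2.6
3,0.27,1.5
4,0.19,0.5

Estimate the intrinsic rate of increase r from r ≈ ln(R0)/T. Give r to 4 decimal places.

0.7455

R0 = Σ lx·mx = 0 + 1.798 + 1.118 + 0.405 + 0.095 = 3.416
Σ x·lx·mx = 5.629; T = 5.629/3.416 = 1.64783…
r ≈ ln(R0)/T = ln(3.416)/1.64783… = 0.745506… → 0.7455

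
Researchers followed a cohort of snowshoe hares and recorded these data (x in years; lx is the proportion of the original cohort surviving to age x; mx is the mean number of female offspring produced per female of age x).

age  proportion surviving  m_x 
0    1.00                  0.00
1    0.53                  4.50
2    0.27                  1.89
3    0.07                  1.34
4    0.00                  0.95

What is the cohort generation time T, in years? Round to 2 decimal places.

lx·mx: 0, 2.385, 0.5103, 0.0938, 0 → R0 = 2.9891
x·lx·mx: 0, 2.385, 1.0206, 0.2814, 0 → Σ = 3.687
T = 3.687 / 2.9891 = 1.233482… → 1.23

1.23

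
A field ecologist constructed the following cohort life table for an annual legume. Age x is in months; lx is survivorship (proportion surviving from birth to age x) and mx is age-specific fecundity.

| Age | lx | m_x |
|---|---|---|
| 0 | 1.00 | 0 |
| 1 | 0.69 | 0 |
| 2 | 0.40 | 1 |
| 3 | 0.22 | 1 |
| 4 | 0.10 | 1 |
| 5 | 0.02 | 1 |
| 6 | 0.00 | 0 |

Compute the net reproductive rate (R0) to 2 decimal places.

0.74

lx·mx by age: 0, 0, 0.4, 0.22, 0.1, 0.02, 0
R0 = Σ lx·mx = 0.74 → 0.74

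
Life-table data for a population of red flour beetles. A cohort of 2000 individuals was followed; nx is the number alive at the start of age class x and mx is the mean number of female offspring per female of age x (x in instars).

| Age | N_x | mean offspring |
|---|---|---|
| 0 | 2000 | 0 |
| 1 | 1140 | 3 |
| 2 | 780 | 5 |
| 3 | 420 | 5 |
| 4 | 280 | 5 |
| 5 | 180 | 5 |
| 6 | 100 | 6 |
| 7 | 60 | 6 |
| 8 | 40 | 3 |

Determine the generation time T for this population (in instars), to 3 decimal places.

2.711

lx = nx/n0 = nx/2000: 1, 0.57, 0.39, 0.21, 0.14, 0.09, 0.05, 0.03, 0.02
lx·mx: 0, 1.71, 1.95, 1.05, 0.7, 0.45, 0.3, 0.18, 0.06 → R0 = 6.4
x·lx·mx: 0, 1.71, 3.9, 3.15, 2.8, 2.25, 1.8, 1.26, 0.48 → Σ = 17.35
T = 17.35 / 6.4 = 2.710938… → 2.711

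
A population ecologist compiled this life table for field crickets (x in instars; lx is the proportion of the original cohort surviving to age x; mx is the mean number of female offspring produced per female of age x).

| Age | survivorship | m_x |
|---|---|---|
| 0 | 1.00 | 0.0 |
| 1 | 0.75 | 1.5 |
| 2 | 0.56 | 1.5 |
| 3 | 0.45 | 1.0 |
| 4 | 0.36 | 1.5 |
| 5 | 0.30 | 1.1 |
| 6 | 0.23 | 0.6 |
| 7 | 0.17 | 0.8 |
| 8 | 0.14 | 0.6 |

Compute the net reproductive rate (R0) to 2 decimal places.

lx·mx by age: 0, 1.125, 0.84, 0.45, 0.54, 0.33, 0.138, 0.136, 0.084
R0 = Σ lx·mx = 3.643 → 3.64

3.64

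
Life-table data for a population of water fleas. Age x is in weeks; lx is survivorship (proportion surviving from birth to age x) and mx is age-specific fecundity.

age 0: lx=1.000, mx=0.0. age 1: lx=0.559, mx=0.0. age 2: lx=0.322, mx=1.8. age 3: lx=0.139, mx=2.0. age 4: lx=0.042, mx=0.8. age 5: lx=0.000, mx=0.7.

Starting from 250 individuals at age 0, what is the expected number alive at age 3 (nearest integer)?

Expected survivors = N0 · l_3 = 250 × 0.139 = 34.75 → 35

35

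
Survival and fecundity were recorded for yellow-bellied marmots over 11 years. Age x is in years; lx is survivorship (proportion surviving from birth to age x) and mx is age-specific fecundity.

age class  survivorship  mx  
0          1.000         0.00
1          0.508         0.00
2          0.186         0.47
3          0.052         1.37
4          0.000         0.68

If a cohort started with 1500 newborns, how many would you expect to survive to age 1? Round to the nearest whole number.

762

Expected survivors = N0 · l_1 = 1500 × 0.508 = 762 → 762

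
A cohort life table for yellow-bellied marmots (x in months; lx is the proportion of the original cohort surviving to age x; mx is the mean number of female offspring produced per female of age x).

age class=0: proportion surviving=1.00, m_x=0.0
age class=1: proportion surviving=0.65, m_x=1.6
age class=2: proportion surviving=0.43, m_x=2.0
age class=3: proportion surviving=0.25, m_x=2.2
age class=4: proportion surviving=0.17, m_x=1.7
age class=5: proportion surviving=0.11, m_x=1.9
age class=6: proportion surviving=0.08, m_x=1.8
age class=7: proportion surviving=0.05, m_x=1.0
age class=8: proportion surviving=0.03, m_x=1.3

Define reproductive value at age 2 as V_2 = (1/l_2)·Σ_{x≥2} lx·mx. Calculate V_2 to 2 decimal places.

4.98

lx·mx for x ≥ 2: 0.86, 0.55, 0.289, 0.209, 0.144, 0.05, 0.039 → sum = 2.141
V_2 = 2.141 / l_2 = 2.141 / 0.43 = 4.97907… → 4.98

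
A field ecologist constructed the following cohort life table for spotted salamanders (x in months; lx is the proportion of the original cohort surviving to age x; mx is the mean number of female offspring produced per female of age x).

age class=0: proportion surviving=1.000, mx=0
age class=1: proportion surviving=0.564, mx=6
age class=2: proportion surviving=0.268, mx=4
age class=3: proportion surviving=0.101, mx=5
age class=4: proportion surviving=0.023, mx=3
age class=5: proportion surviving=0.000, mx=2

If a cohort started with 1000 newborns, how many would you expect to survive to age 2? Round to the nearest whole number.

Expected survivors = N0 · l_2 = 1000 × 0.268 = 268 → 268

268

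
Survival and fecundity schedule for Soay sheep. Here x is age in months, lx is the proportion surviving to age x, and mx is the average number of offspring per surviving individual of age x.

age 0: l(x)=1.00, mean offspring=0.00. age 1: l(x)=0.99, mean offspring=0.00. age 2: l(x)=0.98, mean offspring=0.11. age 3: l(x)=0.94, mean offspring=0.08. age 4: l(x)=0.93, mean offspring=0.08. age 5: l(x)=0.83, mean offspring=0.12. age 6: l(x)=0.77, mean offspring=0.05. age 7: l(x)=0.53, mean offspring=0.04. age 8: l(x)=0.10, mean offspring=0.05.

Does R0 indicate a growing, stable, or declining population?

R0 = Σ lx·mx = 0 + 0 + 0.1078 + 0.0752 + 0.0744 + 0.0996 + 0.0385 + 0.0212 + 0.005 = 0.4217
R0 < 1, so the population is declining.

declining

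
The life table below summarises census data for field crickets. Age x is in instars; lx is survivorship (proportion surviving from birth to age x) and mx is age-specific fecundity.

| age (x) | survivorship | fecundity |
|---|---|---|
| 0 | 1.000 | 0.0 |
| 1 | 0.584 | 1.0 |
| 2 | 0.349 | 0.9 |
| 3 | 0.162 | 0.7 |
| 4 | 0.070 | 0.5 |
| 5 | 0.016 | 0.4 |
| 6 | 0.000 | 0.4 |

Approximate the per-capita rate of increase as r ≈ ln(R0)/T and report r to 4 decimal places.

R0 = Σ lx·mx = 0 + 0.584 + 0.3141 + 0.1134 + 0.035 + 0.0064 + 0 = 1.0529
Σ x·lx·mx = 1.7244; T = 1.7244/1.0529 = 1.63776…
r ≈ ln(R0)/T = ln(1.0529)/1.63776… = 0.031475… → 0.0315

0.0315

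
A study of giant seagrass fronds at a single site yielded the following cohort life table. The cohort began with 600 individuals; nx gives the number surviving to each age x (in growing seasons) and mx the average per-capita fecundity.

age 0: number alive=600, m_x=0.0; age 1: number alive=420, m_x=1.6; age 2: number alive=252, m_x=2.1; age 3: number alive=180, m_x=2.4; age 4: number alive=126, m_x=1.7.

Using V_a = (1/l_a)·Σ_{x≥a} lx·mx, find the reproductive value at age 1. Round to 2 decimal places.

lx = nx/n0 = nx/600: 1, 0.7, 0.42, 0.3, 0.21
lx·mx for x ≥ 1: 1.12, 0.882, 0.72, 0.357 → sum = 3.079
V_1 = 3.079 / l_1 = 3.079 / 0.7 = 4.398571… → 4.40

4.40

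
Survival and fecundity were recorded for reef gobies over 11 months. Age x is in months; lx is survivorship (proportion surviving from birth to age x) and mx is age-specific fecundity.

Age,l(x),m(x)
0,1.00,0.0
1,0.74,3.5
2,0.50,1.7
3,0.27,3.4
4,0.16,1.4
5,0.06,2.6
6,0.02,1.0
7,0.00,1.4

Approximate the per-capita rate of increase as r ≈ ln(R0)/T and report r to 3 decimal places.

R0 = Σ lx·mx = 0 + 2.59 + 0.85 + 0.918 + 0.224 + 0.156 + 0.02 + 0 = 4.758
Σ x·lx·mx = 8.84; T = 8.84/4.758 = 1.85792…
r ≈ ln(R0)/T = ln(4.758)/1.85792… = 0.83955… → 0.840

0.840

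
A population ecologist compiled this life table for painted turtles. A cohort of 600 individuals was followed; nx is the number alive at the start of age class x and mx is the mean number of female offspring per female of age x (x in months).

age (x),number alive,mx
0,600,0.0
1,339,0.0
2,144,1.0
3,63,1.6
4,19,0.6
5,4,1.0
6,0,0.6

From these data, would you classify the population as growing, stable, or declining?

declining

lx = nx/n0 = nx/600: 1, 0.565, 0.24, 0.105, 0.03167…, 0.00667…, 0
R0 = Σ lx·mx = 0 + 0 + 0.24 + 0.168 + 0.019… + 0.006667… + 0 = 0.433667…
R0 < 1, so the population is declining.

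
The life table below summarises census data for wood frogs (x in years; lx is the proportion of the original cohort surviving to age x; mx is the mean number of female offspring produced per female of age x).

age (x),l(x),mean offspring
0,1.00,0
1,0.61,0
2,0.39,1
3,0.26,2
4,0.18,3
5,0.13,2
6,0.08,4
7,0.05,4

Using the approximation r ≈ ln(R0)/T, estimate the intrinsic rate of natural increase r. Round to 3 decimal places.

0.196

R0 = Σ lx·mx = 0 + 0 + 0.39 + 0.52 + 0.54 + 0.26 + 0.32 + 0.2 = 2.23
Σ x·lx·mx = 9.12; T = 9.12/2.23 = 4.08969…
r ≈ ln(R0)/T = ln(2.23)/4.08969… = 0.1961… → 0.196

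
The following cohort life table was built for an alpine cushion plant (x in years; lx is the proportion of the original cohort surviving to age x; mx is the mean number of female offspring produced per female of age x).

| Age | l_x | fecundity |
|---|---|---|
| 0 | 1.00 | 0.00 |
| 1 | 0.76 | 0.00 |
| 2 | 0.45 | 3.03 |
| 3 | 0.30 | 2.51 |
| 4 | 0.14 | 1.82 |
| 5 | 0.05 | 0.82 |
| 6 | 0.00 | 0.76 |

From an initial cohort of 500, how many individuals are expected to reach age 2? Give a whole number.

Expected survivors = N0 · l_2 = 500 × 0.45 = 225 → 225

225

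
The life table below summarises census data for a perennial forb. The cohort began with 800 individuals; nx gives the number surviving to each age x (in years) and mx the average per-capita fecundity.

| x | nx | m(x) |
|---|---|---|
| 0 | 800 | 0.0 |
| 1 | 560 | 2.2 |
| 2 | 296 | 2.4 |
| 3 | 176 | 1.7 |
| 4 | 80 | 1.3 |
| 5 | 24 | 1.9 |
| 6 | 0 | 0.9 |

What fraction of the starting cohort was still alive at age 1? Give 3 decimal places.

l_1 = n_1/n_0 = 560/800 = 0.7 → 0.700

0.700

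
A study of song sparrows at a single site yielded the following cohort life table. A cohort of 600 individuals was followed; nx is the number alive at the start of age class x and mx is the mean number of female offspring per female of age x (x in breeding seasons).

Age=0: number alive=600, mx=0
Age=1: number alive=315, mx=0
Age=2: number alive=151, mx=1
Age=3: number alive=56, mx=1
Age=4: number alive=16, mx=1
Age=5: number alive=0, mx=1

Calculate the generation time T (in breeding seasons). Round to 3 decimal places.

2.395

lx = nx/n0 = nx/600: 1, 0.525, 0.25167…, 0.09333…, 0.02667…, 0
lx·mx: 0, 0, 0.251667…, 0.093333…, 0.026667…, 0 → R0 = 0.371667…
x·lx·mx: 0, 0, 0.503333…, 0.28…, 0.106667…, 0 → Σ = 0.89…
T = 0.89… / 0.371667… = 2.394619… → 2.395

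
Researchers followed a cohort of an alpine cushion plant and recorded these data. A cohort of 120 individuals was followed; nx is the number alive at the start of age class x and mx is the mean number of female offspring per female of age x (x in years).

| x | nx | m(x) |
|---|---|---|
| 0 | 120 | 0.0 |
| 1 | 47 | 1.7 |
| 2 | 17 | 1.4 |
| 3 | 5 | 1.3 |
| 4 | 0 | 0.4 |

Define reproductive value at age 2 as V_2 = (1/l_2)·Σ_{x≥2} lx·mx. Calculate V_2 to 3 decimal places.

1.782

lx = nx/n0 = nx/120: 1, 0.39167…, 0.14167…, 0.04167…, 0
lx·mx for x ≥ 2: 0.198333…, 0.054167…, 0 → sum = 0.2525…
V_2 = 0.2525… / l_2 = 0.2525… / 0.141667… = 1.782353… → 1.782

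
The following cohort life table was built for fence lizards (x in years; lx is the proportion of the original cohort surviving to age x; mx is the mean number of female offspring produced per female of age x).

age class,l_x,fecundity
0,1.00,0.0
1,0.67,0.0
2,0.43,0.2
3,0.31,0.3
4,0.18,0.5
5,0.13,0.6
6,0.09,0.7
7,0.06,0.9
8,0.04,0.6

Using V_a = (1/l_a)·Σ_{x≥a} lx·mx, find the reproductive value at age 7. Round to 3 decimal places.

1.300

lx·mx for x ≥ 7: 0.054, 0.024 → sum = 0.078
V_7 = 0.078 / l_7 = 0.078 / 0.06 = 1.3 → 1.300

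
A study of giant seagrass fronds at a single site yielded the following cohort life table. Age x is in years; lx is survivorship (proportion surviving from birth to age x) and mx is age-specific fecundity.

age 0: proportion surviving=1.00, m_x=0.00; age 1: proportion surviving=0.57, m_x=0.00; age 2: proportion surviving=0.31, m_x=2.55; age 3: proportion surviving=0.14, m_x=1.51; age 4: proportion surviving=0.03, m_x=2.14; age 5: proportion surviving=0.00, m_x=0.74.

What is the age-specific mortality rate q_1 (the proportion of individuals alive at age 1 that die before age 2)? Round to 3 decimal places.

q_1 = (l_1 − l_2) / l_1 = (0.57 − 0.31) / 0.57
     = 0.26 / 0.57 = 0.45614… → 0.456

0.456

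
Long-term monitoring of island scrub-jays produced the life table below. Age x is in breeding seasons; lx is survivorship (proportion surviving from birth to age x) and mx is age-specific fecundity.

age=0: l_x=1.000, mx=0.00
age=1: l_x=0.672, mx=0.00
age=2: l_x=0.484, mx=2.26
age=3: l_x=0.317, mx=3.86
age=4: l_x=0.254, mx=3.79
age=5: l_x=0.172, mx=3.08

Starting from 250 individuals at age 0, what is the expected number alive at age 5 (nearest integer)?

43

Expected survivors = N0 · l_5 = 250 × 0.172 = 43 → 43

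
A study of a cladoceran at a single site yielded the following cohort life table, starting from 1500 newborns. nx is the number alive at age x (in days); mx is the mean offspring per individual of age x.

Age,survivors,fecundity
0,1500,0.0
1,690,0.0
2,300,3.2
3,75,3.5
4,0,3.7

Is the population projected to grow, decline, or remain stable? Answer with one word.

lx = nx/n0 = nx/1500: 1, 0.46, 0.2, 0.05, 0
R0 = Σ lx·mx = 0 + 0 + 0.64 + 0.175 + 0 = 0.815
R0 < 1, so the population is declining.

declining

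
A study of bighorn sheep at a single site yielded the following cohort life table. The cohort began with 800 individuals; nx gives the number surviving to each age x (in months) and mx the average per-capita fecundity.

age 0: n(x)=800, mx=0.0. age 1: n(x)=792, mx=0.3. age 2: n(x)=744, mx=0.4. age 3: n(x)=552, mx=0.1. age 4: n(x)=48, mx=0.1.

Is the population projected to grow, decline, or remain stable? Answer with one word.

lx = nx/n0 = nx/800: 1, 0.99, 0.93, 0.69, 0.06
R0 = Σ lx·mx = 0 + 0.297 + 0.372 + 0.069 + 0.006 = 0.744
R0 < 1, so the population is declining.

declining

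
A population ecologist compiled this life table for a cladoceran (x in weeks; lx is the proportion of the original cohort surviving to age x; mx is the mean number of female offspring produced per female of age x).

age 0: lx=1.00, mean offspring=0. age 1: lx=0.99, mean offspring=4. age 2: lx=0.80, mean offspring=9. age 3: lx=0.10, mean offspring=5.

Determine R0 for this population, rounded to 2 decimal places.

lx·mx by age: 0, 3.96, 7.2, 0.5
R0 = Σ lx·mx = 11.66 → 11.66

11.66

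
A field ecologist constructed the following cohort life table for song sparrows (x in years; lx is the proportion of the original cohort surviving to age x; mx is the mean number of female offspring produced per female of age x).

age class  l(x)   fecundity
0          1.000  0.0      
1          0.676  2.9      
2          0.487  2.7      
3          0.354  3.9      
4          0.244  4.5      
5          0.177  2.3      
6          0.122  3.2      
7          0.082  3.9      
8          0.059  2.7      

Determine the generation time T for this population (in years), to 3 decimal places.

2.989

lx·mx: 0, 1.9604, 1.3149, 1.3806, 1.098, 0.4071, 0.3904, 0.3198, 0.1593 → R0 = 7.0305
x·lx·mx: 0, 1.9604, 2.6298, 4.1418, 4.392, 2.0355, 2.3424, 2.2386, 1.2744 → Σ = 21.0149
T = 21.0149 / 7.0305 = 2.989105… → 2.989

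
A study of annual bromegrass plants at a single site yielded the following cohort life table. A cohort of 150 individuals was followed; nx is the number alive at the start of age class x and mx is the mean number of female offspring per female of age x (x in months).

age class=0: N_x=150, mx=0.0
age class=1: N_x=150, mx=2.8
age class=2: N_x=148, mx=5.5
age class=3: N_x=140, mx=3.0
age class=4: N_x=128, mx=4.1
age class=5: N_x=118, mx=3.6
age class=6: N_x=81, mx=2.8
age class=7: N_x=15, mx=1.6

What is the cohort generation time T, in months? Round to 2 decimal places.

3.17

lx = nx/n0 = nx/150: 1, 1, 0.98667…, 0.93333…, 0.85333…, 0.78667…, 0.54, 0.1
lx·mx: 0, 2.8, 5.426667…, 2.8…, 3.498667…, 2.832…, 1.512, 0.16 → R0 = 19.029333…
x·lx·mx: 0, 2.8, 10.853333…, 8.4…, 13.994667…, 14.16…, 9.072, 1.12 → Σ = 60.4…
T = 60.4… / 19.029333… = 3.174047… → 3.17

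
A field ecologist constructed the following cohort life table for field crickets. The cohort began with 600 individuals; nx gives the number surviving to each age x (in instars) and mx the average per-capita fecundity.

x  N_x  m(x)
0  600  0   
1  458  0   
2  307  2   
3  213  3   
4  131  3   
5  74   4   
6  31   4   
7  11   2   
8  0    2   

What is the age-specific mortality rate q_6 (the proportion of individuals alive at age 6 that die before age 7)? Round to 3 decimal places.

lx = nx/n0 = nx/600: 1, 0.76333…, 0.51167…, 0.355, 0.21833…, 0.12333…, 0.05167…, 0.01833…, 0
q_6 = (l_6 − l_7) / l_6 = (0.051667… − 0.018333…) / 0.051667…
     = 0.033333… / 0.051667… = 0.645161… → 0.645

0.645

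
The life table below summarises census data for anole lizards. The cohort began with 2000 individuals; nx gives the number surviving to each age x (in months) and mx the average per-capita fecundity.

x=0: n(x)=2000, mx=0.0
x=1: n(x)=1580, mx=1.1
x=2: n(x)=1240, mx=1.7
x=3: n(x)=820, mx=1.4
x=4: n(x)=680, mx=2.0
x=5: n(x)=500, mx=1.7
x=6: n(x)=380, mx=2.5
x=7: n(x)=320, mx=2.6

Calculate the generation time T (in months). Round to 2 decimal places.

3.41

lx = nx/n0 = nx/2000: 1, 0.79, 0.62, 0.41, 0.34, 0.25, 0.19, 0.16
lx·mx: 0, 0.869, 1.054, 0.574, 0.68, 0.425, 0.475, 0.416 → R0 = 4.493
x·lx·mx: 0, 0.869, 2.108, 1.722, 2.72, 2.125, 2.85, 2.912 → Σ = 15.306
T = 15.306 / 4.493 = 3.406633… → 3.41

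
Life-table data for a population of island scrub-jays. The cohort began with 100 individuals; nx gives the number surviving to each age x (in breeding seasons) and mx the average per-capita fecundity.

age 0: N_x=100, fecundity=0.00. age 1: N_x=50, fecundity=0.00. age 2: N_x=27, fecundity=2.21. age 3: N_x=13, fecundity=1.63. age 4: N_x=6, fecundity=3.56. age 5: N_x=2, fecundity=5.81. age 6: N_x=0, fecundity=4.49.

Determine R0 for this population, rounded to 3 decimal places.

1.138

lx = nx/n0 = nx/100: 1, 0.5, 0.27, 0.13, 0.06, 0.02, 0
lx·mx by age: 0, 0, 0.5967, 0.2119, 0.2136, 0.1162, 0
R0 = Σ lx·mx = 1.1384 → 1.138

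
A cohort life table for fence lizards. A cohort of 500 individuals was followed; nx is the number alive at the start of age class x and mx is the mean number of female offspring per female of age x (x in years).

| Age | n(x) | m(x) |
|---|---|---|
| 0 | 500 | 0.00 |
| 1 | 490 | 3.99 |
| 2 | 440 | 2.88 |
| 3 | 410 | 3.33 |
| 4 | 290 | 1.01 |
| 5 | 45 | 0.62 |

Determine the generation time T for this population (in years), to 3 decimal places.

lx = nx/n0 = nx/500: 1, 0.98, 0.88, 0.82, 0.58, 0.09
lx·mx: 0, 3.9102, 2.5344, 2.7306, 0.5858, 0.0558 → R0 = 9.8168
x·lx·mx: 0, 3.9102, 5.0688, 8.1918, 2.3432, 0.279 → Σ = 19.793
T = 19.793 / 9.8168 = 2.016237… → 2.016

2.016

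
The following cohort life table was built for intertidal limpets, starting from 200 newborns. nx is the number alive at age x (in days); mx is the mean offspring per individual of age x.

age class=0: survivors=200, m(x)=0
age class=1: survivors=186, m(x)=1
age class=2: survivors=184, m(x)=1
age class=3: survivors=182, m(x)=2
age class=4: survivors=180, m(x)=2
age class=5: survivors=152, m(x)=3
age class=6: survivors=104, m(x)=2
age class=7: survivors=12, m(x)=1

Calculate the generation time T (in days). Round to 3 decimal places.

lx = nx/n0 = nx/200: 1, 0.93, 0.92, 0.91, 0.9, 0.76, 0.52, 0.06
lx·mx: 0, 0.93, 0.92, 1.82, 1.8, 2.28, 1.04, 0.06 → R0 = 8.85
x·lx·mx: 0, 0.93, 1.84, 5.46, 7.2, 11.4, 6.24, 0.42 → Σ = 33.49
T = 33.49 / 8.85 = 3.784181… → 3.784

3.784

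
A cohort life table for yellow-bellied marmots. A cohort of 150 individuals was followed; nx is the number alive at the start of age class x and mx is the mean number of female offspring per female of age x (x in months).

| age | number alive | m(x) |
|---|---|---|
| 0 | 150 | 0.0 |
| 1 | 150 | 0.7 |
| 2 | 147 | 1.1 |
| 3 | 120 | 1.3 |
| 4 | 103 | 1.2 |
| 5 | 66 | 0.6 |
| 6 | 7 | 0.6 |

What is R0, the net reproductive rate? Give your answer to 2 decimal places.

lx = nx/n0 = nx/150: 1, 1, 0.98, 0.8, 0.68667…, 0.44, 0.04667…
lx·mx by age: 0, 0.7, 1.078, 1.04, 0.824…, 0.264, 0.028…
R0 = Σ lx·mx = 3.934… → 3.93

3.93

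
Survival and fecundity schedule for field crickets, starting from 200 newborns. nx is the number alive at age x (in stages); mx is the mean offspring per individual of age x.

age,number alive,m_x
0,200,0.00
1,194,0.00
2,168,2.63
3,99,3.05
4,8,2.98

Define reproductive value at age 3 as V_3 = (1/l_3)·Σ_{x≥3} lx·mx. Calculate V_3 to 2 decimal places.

lx = nx/n0 = nx/200: 1, 0.97, 0.84, 0.495, 0.04
lx·mx for x ≥ 3: 1.50975, 0.1192 → sum = 1.62895
V_3 = 1.62895 / l_3 = 1.62895 / 0.495 = 3.290808… → 3.29

3.29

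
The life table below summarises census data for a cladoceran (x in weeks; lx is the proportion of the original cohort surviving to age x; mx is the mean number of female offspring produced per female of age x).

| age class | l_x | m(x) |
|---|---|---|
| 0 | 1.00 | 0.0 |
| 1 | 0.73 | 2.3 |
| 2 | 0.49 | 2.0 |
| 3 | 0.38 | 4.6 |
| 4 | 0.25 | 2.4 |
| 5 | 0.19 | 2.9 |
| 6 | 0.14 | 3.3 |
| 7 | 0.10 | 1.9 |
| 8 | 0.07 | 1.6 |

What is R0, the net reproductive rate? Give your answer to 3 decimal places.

6.322

lx·mx by age: 0, 1.679, 0.98, 1.748, 0.6, 0.551, 0.462, 0.19, 0.112
R0 = Σ lx·mx = 6.322 → 6.322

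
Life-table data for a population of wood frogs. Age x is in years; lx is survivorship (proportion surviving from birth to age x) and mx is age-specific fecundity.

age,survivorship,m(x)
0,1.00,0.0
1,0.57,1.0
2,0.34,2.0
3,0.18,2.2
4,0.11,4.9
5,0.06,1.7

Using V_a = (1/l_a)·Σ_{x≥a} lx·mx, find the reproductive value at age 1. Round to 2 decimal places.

lx·mx for x ≥ 1: 0.57, 0.68, 0.396, 0.539, 0.102 → sum = 2.287
V_1 = 2.287 / l_1 = 2.287 / 0.57 = 4.012281… → 4.01

4.01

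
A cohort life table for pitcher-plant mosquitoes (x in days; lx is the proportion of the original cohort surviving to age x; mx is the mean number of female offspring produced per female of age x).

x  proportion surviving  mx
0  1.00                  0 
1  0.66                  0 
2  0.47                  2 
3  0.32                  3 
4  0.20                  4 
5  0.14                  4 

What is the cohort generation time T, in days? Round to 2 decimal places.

3.30

lx·mx: 0, 0, 0.94, 0.96, 0.8, 0.56 → R0 = 3.26
x·lx·mx: 0, 0, 1.88, 2.88, 3.2, 2.8 → Σ = 10.76
T = 10.76 / 3.26 = 3.300613… → 3.30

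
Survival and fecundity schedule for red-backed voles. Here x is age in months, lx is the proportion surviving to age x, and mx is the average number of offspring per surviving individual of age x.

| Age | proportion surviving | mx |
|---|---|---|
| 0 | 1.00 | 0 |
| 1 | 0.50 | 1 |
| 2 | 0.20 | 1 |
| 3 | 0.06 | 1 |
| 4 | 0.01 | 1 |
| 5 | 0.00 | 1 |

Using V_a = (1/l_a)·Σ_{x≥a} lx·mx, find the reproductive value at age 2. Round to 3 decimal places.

1.350

lx·mx for x ≥ 2: 0.2, 0.06, 0.01, 0 → sum = 0.27
V_2 = 0.27 / l_2 = 0.27 / 0.2 = 1.35 → 1.350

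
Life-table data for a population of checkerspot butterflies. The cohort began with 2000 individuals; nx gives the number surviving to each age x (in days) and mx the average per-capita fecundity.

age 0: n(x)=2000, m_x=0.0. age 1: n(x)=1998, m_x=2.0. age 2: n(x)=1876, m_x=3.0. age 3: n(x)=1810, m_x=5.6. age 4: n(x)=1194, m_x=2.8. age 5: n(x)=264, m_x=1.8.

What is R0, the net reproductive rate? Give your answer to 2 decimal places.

11.79

lx = nx/n0 = nx/2000: 1, 0.999, 0.938, 0.905, 0.597, 0.132
lx·mx by age: 0, 1.998, 2.814, 5.068, 1.6716, 0.2376
R0 = Σ lx·mx = 11.7892 → 11.79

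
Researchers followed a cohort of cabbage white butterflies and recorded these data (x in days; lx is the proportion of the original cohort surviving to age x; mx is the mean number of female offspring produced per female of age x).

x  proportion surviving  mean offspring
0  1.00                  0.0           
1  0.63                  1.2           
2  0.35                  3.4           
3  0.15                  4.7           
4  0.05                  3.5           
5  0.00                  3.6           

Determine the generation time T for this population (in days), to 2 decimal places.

2.11

lx·mx: 0, 0.756, 1.19, 0.705, 0.175, 0 → R0 = 2.826
x·lx·mx: 0, 0.756, 2.38, 2.115, 0.7, 0 → Σ = 5.951
T = 5.951 / 2.826 = 2.105803… → 2.11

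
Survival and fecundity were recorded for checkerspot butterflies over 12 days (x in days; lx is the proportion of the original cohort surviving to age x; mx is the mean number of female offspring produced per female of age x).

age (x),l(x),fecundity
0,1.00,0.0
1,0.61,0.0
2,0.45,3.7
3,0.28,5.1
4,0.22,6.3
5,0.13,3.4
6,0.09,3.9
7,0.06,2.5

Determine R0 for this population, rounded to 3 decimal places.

lx·mx by age: 0, 0, 1.665, 1.428, 1.386, 0.442, 0.351, 0.15
R0 = Σ lx·mx = 5.422 → 5.422

5.422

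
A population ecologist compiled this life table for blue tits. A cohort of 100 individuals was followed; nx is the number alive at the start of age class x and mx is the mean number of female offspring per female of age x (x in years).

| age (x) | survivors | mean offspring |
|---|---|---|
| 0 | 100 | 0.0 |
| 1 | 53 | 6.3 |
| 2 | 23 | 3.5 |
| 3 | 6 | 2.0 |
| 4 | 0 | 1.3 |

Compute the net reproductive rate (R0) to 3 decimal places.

4.264

lx = nx/n0 = nx/100: 1, 0.53, 0.23, 0.06, 0
lx·mx by age: 0, 3.339, 0.805, 0.12, 0
R0 = Σ lx·mx = 4.264 → 4.264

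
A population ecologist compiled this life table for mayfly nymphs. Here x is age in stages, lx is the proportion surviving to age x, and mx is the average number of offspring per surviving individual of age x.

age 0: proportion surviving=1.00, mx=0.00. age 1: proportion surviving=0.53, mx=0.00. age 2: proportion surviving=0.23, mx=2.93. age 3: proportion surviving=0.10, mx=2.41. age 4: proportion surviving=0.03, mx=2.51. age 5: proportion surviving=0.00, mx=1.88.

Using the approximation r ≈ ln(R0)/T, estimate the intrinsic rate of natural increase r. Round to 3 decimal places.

-0.004

R0 = Σ lx·mx = 0 + 0 + 0.6739 + 0.241 + 0.0753 + 0 = 0.9902
Σ x·lx·mx = 2.372; T = 2.372/0.9902 = 2.39548…
r ≈ ln(R0)/T = ln(0.9902)/2.39548… = -0.00411… → -0.004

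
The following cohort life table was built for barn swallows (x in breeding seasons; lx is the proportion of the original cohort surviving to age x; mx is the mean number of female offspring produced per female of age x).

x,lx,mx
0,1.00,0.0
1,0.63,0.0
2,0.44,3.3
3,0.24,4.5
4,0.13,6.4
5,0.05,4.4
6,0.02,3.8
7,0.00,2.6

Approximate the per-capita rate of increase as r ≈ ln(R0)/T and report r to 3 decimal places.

0.431

R0 = Σ lx·mx = 0 + 0 + 1.452 + 1.08 + 0.832 + 0.22 + 0.076 + 0 = 3.66
Σ x·lx·mx = 11.028; T = 11.028/3.66 = 3.01311…
r ≈ ln(R0)/T = ln(3.66)/3.01311… = 0.43061… → 0.431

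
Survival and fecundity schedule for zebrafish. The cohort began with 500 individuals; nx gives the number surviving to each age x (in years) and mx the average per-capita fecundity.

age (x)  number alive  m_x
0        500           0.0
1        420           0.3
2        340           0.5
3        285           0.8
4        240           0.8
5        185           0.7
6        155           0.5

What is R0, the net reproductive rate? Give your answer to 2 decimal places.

1.85

lx = nx/n0 = nx/500: 1, 0.84, 0.68, 0.57, 0.48, 0.37, 0.31
lx·mx by age: 0, 0.252, 0.34, 0.456, 0.384, 0.259, 0.155
R0 = Σ lx·mx = 1.846 → 1.85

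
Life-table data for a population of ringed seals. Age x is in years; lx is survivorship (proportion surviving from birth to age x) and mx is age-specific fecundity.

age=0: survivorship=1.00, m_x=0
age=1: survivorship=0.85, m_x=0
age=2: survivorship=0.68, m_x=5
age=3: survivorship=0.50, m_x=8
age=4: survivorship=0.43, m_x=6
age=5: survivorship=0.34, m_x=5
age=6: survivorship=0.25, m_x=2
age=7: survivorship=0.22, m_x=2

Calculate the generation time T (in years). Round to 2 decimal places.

lx·mx: 0, 0, 3.4, 4, 2.58, 1.7, 0.5, 0.44 → R0 = 12.62
x·lx·mx: 0, 0, 6.8, 12, 10.32, 8.5, 3, 3.08 → Σ = 43.7
T = 43.7 / 12.62 = 3.462758… → 3.46

3.46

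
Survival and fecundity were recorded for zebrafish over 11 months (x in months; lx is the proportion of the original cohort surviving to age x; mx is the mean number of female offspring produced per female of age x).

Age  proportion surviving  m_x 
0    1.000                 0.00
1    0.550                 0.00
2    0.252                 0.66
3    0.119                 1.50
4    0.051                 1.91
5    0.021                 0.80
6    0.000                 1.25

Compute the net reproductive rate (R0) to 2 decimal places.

lx·mx by age: 0, 0, 0.16632, 0.1785, 0.09741, 0.0168, 0
R0 = Σ lx·mx = 0.45903 → 0.46

0.46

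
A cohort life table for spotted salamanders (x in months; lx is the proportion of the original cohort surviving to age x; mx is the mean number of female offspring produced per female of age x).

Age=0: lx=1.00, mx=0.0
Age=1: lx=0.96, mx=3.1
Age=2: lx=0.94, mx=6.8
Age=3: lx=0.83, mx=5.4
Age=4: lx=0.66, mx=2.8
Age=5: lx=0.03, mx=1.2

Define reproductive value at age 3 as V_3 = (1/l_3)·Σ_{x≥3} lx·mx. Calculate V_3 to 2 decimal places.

7.67

lx·mx for x ≥ 3: 4.482, 1.848, 0.036 → sum = 6.366
V_3 = 6.366 / l_3 = 6.366 / 0.83 = 7.66988… → 7.67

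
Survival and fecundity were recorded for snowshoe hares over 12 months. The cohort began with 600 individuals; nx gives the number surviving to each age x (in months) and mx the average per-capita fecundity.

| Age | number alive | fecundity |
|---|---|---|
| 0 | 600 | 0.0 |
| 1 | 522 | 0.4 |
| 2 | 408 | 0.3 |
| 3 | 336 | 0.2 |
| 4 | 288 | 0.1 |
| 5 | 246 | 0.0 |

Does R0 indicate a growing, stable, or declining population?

lx = nx/n0 = nx/600: 1, 0.87, 0.68, 0.56, 0.48, 0.41
R0 = Σ lx·mx = 0 + 0.348 + 0.204 + 0.112 + 0.048 + 0 = 0.712
R0 < 1, so the population is declining.

declining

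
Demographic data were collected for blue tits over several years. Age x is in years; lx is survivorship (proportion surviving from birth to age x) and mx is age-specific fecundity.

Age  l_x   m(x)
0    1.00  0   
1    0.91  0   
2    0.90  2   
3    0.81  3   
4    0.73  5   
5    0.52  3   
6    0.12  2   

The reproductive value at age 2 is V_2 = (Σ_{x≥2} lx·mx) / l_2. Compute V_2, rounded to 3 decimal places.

10.756

lx·mx for x ≥ 2: 1.8, 2.43, 3.65, 1.56, 0.24 → sum = 9.68
V_2 = 9.68 / l_2 = 9.68 / 0.9 = 10.755556… → 10.756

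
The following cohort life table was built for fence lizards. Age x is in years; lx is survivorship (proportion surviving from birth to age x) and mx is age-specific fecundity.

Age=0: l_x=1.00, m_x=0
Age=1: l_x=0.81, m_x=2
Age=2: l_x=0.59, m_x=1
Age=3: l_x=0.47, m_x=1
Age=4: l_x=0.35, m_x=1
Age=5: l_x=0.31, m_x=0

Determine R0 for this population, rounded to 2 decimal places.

lx·mx by age: 0, 1.62, 0.59, 0.47, 0.35, 0
R0 = Σ lx·mx = 3.03 → 3.03

3.03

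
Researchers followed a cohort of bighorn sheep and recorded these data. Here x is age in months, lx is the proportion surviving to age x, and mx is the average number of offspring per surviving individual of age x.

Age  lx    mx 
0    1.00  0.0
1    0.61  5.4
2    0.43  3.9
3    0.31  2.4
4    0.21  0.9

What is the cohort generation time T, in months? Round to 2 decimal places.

lx·mx: 0, 3.294, 1.677, 0.744, 0.189 → R0 = 5.904
x·lx·mx: 0, 3.294, 3.354, 2.232, 0.756 → Σ = 9.636
T = 9.636 / 5.904 = 1.632114… → 1.63

1.63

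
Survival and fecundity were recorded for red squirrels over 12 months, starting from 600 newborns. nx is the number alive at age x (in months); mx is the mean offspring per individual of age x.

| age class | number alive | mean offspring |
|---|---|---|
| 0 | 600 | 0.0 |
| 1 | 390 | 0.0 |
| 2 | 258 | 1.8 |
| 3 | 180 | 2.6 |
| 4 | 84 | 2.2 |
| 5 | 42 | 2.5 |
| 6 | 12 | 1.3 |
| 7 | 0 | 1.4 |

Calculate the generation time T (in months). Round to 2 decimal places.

lx = nx/n0 = nx/600: 1, 0.65, 0.43, 0.3, 0.14, 0.07, 0.02, 0
lx·mx: 0, 0, 0.774, 0.78, 0.308, 0.175, 0.026, 0 → R0 = 2.063
x·lx·mx: 0, 0, 1.548, 2.34, 1.232, 0.875, 0.156, 0 → Σ = 6.151
T = 6.151 / 2.063 = 2.98158… → 2.98

2.98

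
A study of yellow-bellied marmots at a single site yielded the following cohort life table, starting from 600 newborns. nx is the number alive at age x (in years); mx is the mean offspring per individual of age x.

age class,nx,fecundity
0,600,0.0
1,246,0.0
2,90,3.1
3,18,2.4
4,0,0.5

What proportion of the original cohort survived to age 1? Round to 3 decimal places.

l_1 = n_1/n_0 = 246/600 = 0.41 → 0.410

0.410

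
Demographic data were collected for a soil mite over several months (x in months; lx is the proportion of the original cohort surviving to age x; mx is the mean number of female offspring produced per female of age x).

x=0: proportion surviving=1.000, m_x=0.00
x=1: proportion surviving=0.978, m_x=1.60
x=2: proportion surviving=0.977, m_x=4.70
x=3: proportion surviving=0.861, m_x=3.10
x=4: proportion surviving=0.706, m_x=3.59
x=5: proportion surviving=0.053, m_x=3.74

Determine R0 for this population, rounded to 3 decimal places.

lx·mx by age: 0, 1.5648, 4.5919, 2.6691, 2.53454, 0.19822
R0 = Σ lx·mx = 11.55856 → 11.559

11.559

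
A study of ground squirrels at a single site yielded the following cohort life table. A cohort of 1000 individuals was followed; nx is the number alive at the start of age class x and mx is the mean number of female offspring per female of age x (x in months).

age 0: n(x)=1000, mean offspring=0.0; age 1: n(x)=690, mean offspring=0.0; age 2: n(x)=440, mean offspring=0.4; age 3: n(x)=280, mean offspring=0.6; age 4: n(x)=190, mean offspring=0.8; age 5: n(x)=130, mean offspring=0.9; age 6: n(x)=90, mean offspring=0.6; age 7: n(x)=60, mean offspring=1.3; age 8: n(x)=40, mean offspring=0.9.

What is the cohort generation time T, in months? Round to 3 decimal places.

4.106

lx = nx/n0 = nx/1000: 1, 0.69, 0.44, 0.28, 0.19, 0.13, 0.09, 0.06, 0.04
lx·mx: 0, 0, 0.176, 0.168, 0.152, 0.117, 0.054, 0.078, 0.036 → R0 = 0.781
x·lx·mx: 0, 0, 0.352, 0.504, 0.608, 0.585, 0.324, 0.546, 0.288 → Σ = 3.207
T = 3.207 / 0.781 = 4.106274… → 4.106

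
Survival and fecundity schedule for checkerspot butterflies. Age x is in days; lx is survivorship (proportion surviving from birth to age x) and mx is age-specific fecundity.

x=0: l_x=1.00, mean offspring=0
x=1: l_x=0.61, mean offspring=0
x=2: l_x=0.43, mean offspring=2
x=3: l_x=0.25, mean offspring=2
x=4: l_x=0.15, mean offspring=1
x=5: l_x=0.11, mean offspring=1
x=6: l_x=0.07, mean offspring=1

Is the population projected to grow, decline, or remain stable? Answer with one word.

growing

R0 = Σ lx·mx = 0 + 0 + 0.86 + 0.5 + 0.15 + 0.11 + 0.07 = 1.69
R0 > 1, so the population is growing.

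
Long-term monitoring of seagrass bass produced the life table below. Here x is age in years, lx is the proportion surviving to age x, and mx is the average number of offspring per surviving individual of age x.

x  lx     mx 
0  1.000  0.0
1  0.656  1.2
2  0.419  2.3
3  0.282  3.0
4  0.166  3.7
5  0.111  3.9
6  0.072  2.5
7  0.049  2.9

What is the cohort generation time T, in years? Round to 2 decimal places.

3.01

lx·mx: 0, 0.7872, 0.9637, 0.846, 0.6142, 0.4329, 0.18, 0.1421 → R0 = 3.9661
x·lx·mx: 0, 0.7872, 1.9274, 2.538, 2.4568, 2.1645, 1.08, 0.9947 → Σ = 11.9486
T = 11.9486 / 3.9661 = 3.012682… → 3.01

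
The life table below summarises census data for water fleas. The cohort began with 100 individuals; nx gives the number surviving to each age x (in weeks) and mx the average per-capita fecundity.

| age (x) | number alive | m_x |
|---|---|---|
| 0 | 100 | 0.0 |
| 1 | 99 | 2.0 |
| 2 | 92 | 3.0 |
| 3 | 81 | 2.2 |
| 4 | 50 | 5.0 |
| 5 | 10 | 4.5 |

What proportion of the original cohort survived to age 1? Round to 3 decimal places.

l_1 = n_1/n_0 = 99/100 = 0.99 → 0.990

0.990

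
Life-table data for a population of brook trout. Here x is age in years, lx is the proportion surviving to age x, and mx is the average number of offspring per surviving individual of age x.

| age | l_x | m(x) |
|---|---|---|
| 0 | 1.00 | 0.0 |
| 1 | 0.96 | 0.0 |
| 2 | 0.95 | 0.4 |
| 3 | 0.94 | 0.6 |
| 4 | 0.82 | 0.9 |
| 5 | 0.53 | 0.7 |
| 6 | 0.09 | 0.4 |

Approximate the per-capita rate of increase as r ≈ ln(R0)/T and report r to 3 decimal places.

R0 = Σ lx·mx = 0 + 0 + 0.38 + 0.564 + 0.738 + 0.371 + 0.036 = 2.089
Σ x·lx·mx = 7.475; T = 7.475/2.089 = 3.57827…
r ≈ ln(R0)/T = ln(2.089)/3.57827… = 0.20588… → 0.206

0.206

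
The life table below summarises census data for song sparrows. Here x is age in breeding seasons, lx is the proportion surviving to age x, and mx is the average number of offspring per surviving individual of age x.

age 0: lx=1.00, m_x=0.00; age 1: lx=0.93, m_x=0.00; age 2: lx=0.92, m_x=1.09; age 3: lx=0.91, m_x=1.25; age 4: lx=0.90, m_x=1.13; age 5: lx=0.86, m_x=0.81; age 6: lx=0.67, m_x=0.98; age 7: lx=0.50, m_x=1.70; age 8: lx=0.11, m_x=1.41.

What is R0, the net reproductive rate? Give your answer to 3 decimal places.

5.516

lx·mx by age: 0, 0, 1.0028, 1.1375, 1.017, 0.6966, 0.6566, 0.85, 0.1551
R0 = Σ lx·mx = 5.5156 → 5.516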